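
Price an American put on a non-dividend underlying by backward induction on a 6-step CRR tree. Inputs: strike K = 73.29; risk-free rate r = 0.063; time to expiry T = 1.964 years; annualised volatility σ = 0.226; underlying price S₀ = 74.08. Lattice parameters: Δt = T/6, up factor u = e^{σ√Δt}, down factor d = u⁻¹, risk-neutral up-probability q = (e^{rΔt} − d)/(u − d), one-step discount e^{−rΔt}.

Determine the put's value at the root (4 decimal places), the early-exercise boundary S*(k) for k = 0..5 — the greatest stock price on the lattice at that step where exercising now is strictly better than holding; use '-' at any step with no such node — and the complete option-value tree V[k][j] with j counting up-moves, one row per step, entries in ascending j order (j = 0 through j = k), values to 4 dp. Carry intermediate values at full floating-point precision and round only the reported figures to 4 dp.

Δt=0.32733, u=1.13803, d=0.87871, q=0.54807, disc=e^(-rΔt)=0.97959
k=6 terminal: V=max(K-S,0) → 39.1887 29.1247 16.0906 0.0000 0.0000 0.0000 0.0000
k=5: j=0 S=38.8085 intr=34.4815 cont=32.9856 V=34.4815[EX]; j=1 S=50.2616 intr=23.0284 cont=21.5325 V=23.0284[EX]; j=2 S=65.0948 intr=8.1952 cont=7.1235 V=8.1952[EX]; j=3 S=84.3055 intr=0.0000 cont=0.0000 V=0.0000[hold]; j=4 S=109.1857 intr=0.0000 cont=0.0000 V=0.0000[hold]; j=5 S=141.4085 intr=0.0000 cont=0.0000 V=0.0000[hold]  S*(5)=65.0948
k=4: j=0 S=44.1653 intr=29.1247 cont=27.6288 V=29.1247[EX]; j=1 S=57.1994 intr=16.0906 cont=14.5947 V=16.0906[EX]; j=2 S=74.0800 intr=0.0000 cont=3.6281 V=3.6281[hold]; j=3 S=95.9425 intr=0.0000 cont=0.0000 V=0.0000[hold]; j=4 S=124.2569 intr=0.0000 cont=0.0000 V=0.0000[hold]  S*(4)=57.1994
k=3: j=0 S=50.2616 intr=23.0284 cont=21.5325 V=23.0284[EX]; j=1 S=65.0948 intr=8.1952 cont=9.0713 V=9.0713[hold]; j=2 S=84.3055 intr=0.0000 cont=1.6062 V=1.6062[hold]; j=3 S=109.1857 intr=0.0000 cont=0.0000 V=0.0000[hold]  S*(3)=50.2616
k=2: j=0 S=57.1994 intr=16.0906 cont=15.0651 V=16.0906[EX]; j=1 S=74.0800 intr=0.0000 cont=4.8783 V=4.8783[hold]; j=2 S=95.9425 intr=0.0000 cont=0.7111 V=0.7111[hold]  S*(2)=57.1994
k=1: j=0 S=65.0948 intr=8.1952 cont=9.7425 V=9.7425[hold]; j=1 S=84.3055 intr=0.0000 cont=2.5414 V=2.5414[hold]  S*(1)=-
k=0: j=0 S=74.0800 intr=0.0000 cont=5.6775 V=5.6775[hold]  S*(0)=-

price = 5.6775
boundary = - - 57.1994 50.2616 57.1994 65.0948
tree:
5.6775
9.7425 2.5414
16.0906 4.8783 0.7111
23.0284 9.0713 1.6062 0.0000
29.1247 16.0906 3.6281 0.0000 0.0000
34.4815 23.0284 8.1952 0.0000 0.0000 0.0000
39.1887 29.1247 16.0906 0.0000 0.0000 0.0000 0.0000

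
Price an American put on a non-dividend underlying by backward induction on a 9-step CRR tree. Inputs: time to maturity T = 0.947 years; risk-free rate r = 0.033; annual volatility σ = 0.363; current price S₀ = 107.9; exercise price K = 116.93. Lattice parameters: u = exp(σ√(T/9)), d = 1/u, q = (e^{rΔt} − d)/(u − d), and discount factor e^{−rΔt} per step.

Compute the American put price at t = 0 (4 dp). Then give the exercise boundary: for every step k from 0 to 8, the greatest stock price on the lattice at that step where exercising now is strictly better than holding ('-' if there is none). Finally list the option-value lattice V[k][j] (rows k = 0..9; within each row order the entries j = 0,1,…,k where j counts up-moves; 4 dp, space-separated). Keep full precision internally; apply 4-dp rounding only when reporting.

Δt=0.10522, u=1.12496, d=0.88892, q=0.48533, disc=e^(-rΔt)=0.99653
k=9 terminal: V=max(K-S,0) → 79.5380 69.6089 57.0432 41.1408 21.0157 0.0000 0.0000 0.0000 0.0000 0.0000
k=8: j=0 S=42.0646 intr=74.8654 cont=74.4601 V=74.8654[EX]; j=1 S=53.2345 intr=63.6955 cont=63.2902 V=63.6955[EX]; j=2 S=67.3704 intr=49.5596 cont=49.1543 V=49.5596[EX]; j=3 S=85.2600 intr=31.6700 cont=31.2647 V=31.6700[EX]; j=4 S=107.9000 intr=9.0300 cont=10.7786 V=10.7786[hold]; j=5 S=136.5519 intr=0.0000 cont=0.0000 V=0.0000[hold]; j=6 S=172.8120 intr=0.0000 cont=0.0000 V=0.0000[hold]; j=7 S=218.7007 intr=0.0000 cont=0.0000 V=0.0000[hold]; j=8 S=276.7747 intr=0.0000 cont=0.0000 V=0.0000[hold]  S*(8)=85.2600
k=7: j=0 S=47.3211 intr=69.6089 cont=69.2036 V=69.6089[EX]; j=1 S=59.8868 intr=57.0432 cont=56.6379 V=57.0432[EX]; j=2 S=75.7892 intr=41.1408 cont=40.7355 V=41.1408[EX]; j=3 S=95.9143 intr=21.0157 cont=21.4561 V=21.4561[hold]; j=4 S=121.3835 intr=0.0000 cont=5.5282 V=5.5282[hold]; j=5 S=153.6158 intr=0.0000 cont=0.0000 V=0.0000[hold]; j=6 S=194.4070 intr=0.0000 cont=0.0000 V=0.0000[hold]; j=7 S=246.0301 intr=0.0000 cont=0.0000 V=0.0000[hold]  S*(7)=75.7892
k=6: j=0 S=53.2345 intr=63.6955 cont=63.2902 V=63.6955[EX]; j=1 S=67.3704 intr=49.5596 cont=49.1543 V=49.5596[EX]; j=2 S=85.2600 intr=31.6700 cont=31.4777 V=31.6700[EX]; j=3 S=107.9000 intr=9.0300 cont=13.6782 V=13.6782[hold]; j=4 S=136.5519 intr=0.0000 cont=2.8353 V=2.8353[hold]; j=5 S=172.8120 intr=0.0000 cont=0.0000 V=0.0000[hold]; j=6 S=218.7007 intr=0.0000 cont=0.0000 V=0.0000[hold]  S*(6)=85.2600
k=5: j=0 S=59.8868 intr=57.0432 cont=56.6379 V=57.0432[EX]; j=1 S=75.7892 intr=41.1408 cont=40.7355 V=41.1408[EX]; j=2 S=95.9143 intr=21.0157 cont=22.8585 V=22.8585[hold]; j=3 S=121.3835 intr=0.0000 cont=8.3866 V=8.3866[hold]; j=4 S=153.6158 intr=0.0000 cont=1.4542 V=1.4542[hold]; j=5 S=194.4070 intr=0.0000 cont=0.0000 V=0.0000[hold]  S*(5)=75.7892
k=4: j=0 S=67.3704 intr=49.5596 cont=49.1543 V=49.5596[EX]; j=1 S=85.2600 intr=31.6700 cont=32.1560 V=32.1560[hold]; j=2 S=107.9000 intr=9.0300 cont=15.7799 V=15.7799[hold]; j=3 S=136.5519 intr=0.0000 cont=5.0047 V=5.0047[hold]; j=4 S=172.8120 intr=0.0000 cont=0.7458 V=0.7458[hold]  S*(4)=67.3704
k=3: j=0 S=75.7892 intr=41.1408 cont=40.9705 V=41.1408[EX]; j=1 S=95.9143 intr=21.0157 cont=24.1242 V=24.1242[hold]; j=2 S=121.3835 intr=0.0000 cont=10.5138 V=10.5138[hold]; j=3 S=153.6158 intr=0.0000 cont=2.9275 V=2.9275[hold]  S*(3)=75.7892
k=2: j=0 S=85.2600 intr=31.6700 cont=32.7681 V=32.7681[hold]; j=1 S=107.9000 intr=9.0300 cont=17.4579 V=17.4579[hold]; j=2 S=136.5519 intr=0.0000 cont=6.8082 V=6.8082[hold]  S*(2)=-
k=1: j=0 S=95.9143 intr=21.0157 cont=25.2498 V=25.2498[hold]; j=1 S=121.3835 intr=0.0000 cont=12.2467 V=12.2467[hold]  S*(1)=-
k=0: j=0 S=107.9000 intr=9.0300 cont=18.8733 V=18.8733[hold]  S*(0)=-

price = 18.8733
boundary = - - - 75.7892 67.3704 75.7892 85.2600 75.7892 85.2600
tree:
18.8733
25.2498 12.2467
32.7681 17.4579 6.8082
41.1408 24.1242 10.5138 2.9275
49.5596 32.1560 15.7799 5.0047 0.7458
57.0432 41.1408 22.8585 8.3866 1.4542 0.0000
63.6955 49.5596 31.6700 13.6782 2.8353 0.0000 0.0000
69.6089 57.0432 41.1408 21.4561 5.5282 0.0000 0.0000 0.0000
74.8654 63.6955 49.5596 31.6700 10.7786 0.0000 0.0000 0.0000 0.0000
79.5380 69.6089 57.0432 41.1408 21.0157 0.0000 0.0000 0.0000 0.0000 0.0000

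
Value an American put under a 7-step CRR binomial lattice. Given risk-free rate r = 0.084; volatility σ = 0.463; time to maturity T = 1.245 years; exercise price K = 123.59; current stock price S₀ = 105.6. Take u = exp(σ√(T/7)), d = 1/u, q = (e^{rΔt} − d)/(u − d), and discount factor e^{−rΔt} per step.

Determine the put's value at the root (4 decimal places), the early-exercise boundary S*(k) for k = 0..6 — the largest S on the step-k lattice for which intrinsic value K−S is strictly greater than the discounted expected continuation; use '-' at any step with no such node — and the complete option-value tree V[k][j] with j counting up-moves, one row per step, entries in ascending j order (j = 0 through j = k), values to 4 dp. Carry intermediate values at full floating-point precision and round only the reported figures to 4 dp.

price = 27.3722
boundary = - - 71.4598 58.7842 71.4598 86.8686 71.4598
tree:
27.3722
38.4596 16.6571
52.1302 25.3928 8.0637
64.8058 37.2771 13.7862 2.3468
75.2329 52.1302 22.9413 4.6675 0.0000
83.8105 64.8058 36.7214 9.2832 0.0000 0.0000
90.8666 75.2329 52.1302 18.4633 0.0000 0.0000 0.0000
96.6711 83.8105 64.8058 36.7214 0.0000 0.0000 0.0000 0.0000

Δt=0.17786  u=1.21563  d=0.82262  q=0.48964  discount=0.98517
step 7 (expiry): payoffs max(K−S,0) = 96.6711 83.8105 64.8058 36.7214 0.0000 0.0000 0.0000 0.0000
step 6: (k=6,j=0): S=32.7234, (K−S)⁺=90.8666, hold=89.0339 ⇒ V=90.8666 exercise | (k=6,j=1): S=48.3571, (K−S)⁺=75.2329, hold=73.4002 ⇒ V=75.2329 exercise | (k=6,j=2): S=71.4598, (K−S)⁺=52.1302, hold=50.2975 ⇒ V=52.1302 exercise | (k=6,j=3): S=105.6000, (K−S)⁺=17.9900, hold=18.4633 ⇒ V=18.4633 continue | (k=6,j=4): S=156.0508, (K−S)⁺=0.0000, hold=0.0000 ⇒ V=0.0000 continue | (k=6,j=5): S=230.6046, (K−S)⁺=0.0000, hold=0.0000 ⇒ V=0.0000 continue | (k=6,j=6): S=340.7767, (K−S)⁺=0.0000, hold=0.0000 ⇒ V=0.0000 continue  boundary S*=71.4598
step 5: (k=5,j=0): S=39.7795, (K−S)⁺=83.8105, hold=81.9778 ⇒ V=83.8105 exercise | (k=5,j=1): S=58.7842, (K−S)⁺=64.8058, hold=62.9730 ⇒ V=64.8058 exercise | (k=5,j=2): S=86.8686, (K−S)⁺=36.7214, hold=35.1170 ⇒ V=36.7214 exercise | (k=5,j=3): S=128.3704, (K−S)⁺=0.0000, hold=9.2832 ⇒ V=9.2832 continue | (k=5,j=4): S=189.6998, (K−S)⁺=0.0000, hold=0.0000 ⇒ V=0.0000 continue | (k=5,j=5): S=280.3296, (K−S)⁺=0.0000, hold=0.0000 ⇒ V=0.0000 continue  boundary S*=86.8686
step 4: (k=4,j=0): S=48.3571, (K−S)⁺=75.2329, hold=73.4002 ⇒ V=75.2329 exercise | (k=4,j=1): S=71.4598, (K−S)⁺=52.1302, hold=50.2975 ⇒ V=52.1302 exercise | (k=4,j=2): S=105.6000, (K−S)⁺=17.9900, hold=22.9413 ⇒ V=22.9413 continue | (k=4,j=3): S=156.0508, (K−S)⁺=0.0000, hold=4.6675 ⇒ V=4.6675 continue | (k=4,j=4): S=230.6046, (K−S)⁺=0.0000, hold=0.0000 ⇒ V=0.0000 continue  boundary S*=71.4598
step 3: (k=3,j=0): S=58.7842, (K−S)⁺=64.8058, hold=62.9730 ⇒ V=64.8058 exercise | (k=3,j=1): S=86.8686, (K−S)⁺=36.7214, hold=37.2771 ⇒ V=37.2771 continue | (k=3,j=2): S=128.3704, (K−S)⁺=0.0000, hold=13.7862 ⇒ V=13.7862 continue | (k=3,j=3): S=189.6998, (K−S)⁺=0.0000, hold=2.3468 ⇒ V=2.3468 continue  boundary S*=58.7842
step 2: (k=2,j=0): S=71.4598, (K−S)⁺=52.1302, hold=50.5655 ⇒ V=52.1302 exercise | (k=2,j=1): S=105.6000, (K−S)⁺=17.9900, hold=25.3928 ⇒ V=25.3928 continue | (k=2,j=2): S=156.0508, (K−S)⁺=0.0000, hold=8.0637 ⇒ V=8.0637 continue  boundary S*=71.4598
step 1: (k=1,j=0): S=86.8686, (K−S)⁺=36.7214, hold=38.4596 ⇒ V=38.4596 continue | (k=1,j=1): S=128.3704, (K−S)⁺=0.0000, hold=16.6571 ⇒ V=16.6571 continue  boundary S*=-
step 0: (k=0,j=0): S=105.6000, (K−S)⁺=17.9900, hold=27.3722 ⇒ V=27.3722 continue  boundary S*=-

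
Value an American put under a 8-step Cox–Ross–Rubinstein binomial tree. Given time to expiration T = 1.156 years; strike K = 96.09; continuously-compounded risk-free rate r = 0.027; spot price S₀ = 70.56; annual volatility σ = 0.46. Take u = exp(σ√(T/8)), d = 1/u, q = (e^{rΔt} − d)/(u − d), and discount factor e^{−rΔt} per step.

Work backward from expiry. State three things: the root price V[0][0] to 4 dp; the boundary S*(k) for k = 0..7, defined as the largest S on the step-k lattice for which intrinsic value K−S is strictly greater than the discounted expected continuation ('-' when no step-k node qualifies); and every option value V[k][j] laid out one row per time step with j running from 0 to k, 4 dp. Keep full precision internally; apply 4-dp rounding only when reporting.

Δt=0.14450  u=1.19108  d=0.83957  q=0.46752  discount=0.99611
step 8 (expiry): payoffs max(K−S,0) = 78.6707 71.3777 61.0314 46.3533 25.5300 0.0000 0.0000 0.0000 0.0000
step 7: (k=7,j=0): S=20.7478, (K−S)⁺=75.3422, hold=74.9680 ⇒ V=75.3422 exercise | (k=7,j=1): S=29.4343, (K−S)⁺=66.6557, hold=66.2815 ⇒ V=66.6557 exercise | (k=7,j=2): S=41.7576, (K−S)⁺=54.3324, hold=53.9582 ⇒ V=54.3324 exercise | (k=7,j=3): S=59.2403, (K−S)⁺=36.8497, hold=36.4755 ⇒ V=36.8497 exercise | (k=7,j=4): S=84.0426, (K−S)⁺=12.0474, hold=13.5414 ⇒ V=13.5414 continue | (k=7,j=5): S=119.2289, (K−S)⁺=0.0000, hold=0.0000 ⇒ V=0.0000 continue | (k=7,j=6): S=169.1466, (K−S)⁺=0.0000, hold=0.0000 ⇒ V=0.0000 continue | (k=7,j=7): S=239.9635, (K−S)⁺=0.0000, hold=0.0000 ⇒ V=0.0000 continue  boundary S*=59.2403
step 6: (k=6,j=0): S=24.7123, (K−S)⁺=71.3777, hold=71.0036 ⇒ V=71.3777 exercise | (k=6,j=1): S=35.0586, (K−S)⁺=61.0314, hold=60.6572 ⇒ V=61.0314 exercise | (k=6,j=2): S=49.7367, (K−S)⁺=46.3533, hold=45.9792 ⇒ V=46.3533 exercise | (k=6,j=3): S=70.5600, (K−S)⁺=25.5300, hold=25.8516 ⇒ V=25.8516 continue | (k=6,j=4): S=100.1015, (K−S)⁺=0.0000, hold=7.1825 ⇒ V=7.1825 continue | (k=6,j=5): S=142.0111, (K−S)⁺=0.0000, hold=0.0000 ⇒ V=0.0000 continue | (k=6,j=6): S=201.4672, (K−S)⁺=0.0000, hold=0.0000 ⇒ V=0.0000 continue  boundary S*=49.7367
step 5: (k=5,j=0): S=29.4343, (K−S)⁺=66.6557, hold=66.2815 ⇒ V=66.6557 exercise | (k=5,j=1): S=41.7576, (K−S)⁺=54.3324, hold=53.9582 ⇒ V=54.3324 exercise | (k=5,j=2): S=59.2403, (K−S)⁺=36.8497, hold=36.6252 ⇒ V=36.8497 exercise | (k=5,j=3): S=84.0426, (K−S)⁺=12.0474, hold=17.0568 ⇒ V=17.0568 continue | (k=5,j=4): S=119.2289, (K−S)⁺=0.0000, hold=3.8096 ⇒ V=3.8096 continue | (k=5,j=5): S=169.1466, (K−S)⁺=0.0000, hold=0.0000 ⇒ V=0.0000 continue  boundary S*=59.2403
step 4: (k=4,j=0): S=35.0586, (K−S)⁺=61.0314, hold=60.6572 ⇒ V=61.0314 exercise | (k=4,j=1): S=49.7367, (K−S)⁺=46.3533, hold=45.9792 ⇒ V=46.3533 exercise | (k=4,j=2): S=70.5600, (K−S)⁺=25.5300, hold=27.4887 ⇒ V=27.4887 continue | (k=4,j=3): S=100.1015, (K−S)⁺=0.0000, hold=10.8212 ⇒ V=10.8212 continue | (k=4,j=4): S=142.0111, (K−S)⁺=0.0000, hold=2.0207 ⇒ V=2.0207 continue  boundary S*=49.7367
step 3: (k=3,j=0): S=41.7576, (K−S)⁺=54.3324, hold=53.9582 ⇒ V=54.3324 exercise | (k=3,j=1): S=59.2403, (K−S)⁺=36.8497, hold=37.3876 ⇒ V=37.3876 continue | (k=3,j=2): S=84.0426, (K−S)⁺=12.0474, hold=19.6197 ⇒ V=19.6197 continue | (k=3,j=3): S=119.2289, (K−S)⁺=0.0000, hold=6.6807 ⇒ V=6.6807 continue  boundary S*=41.7576
step 2: (k=2,j=0): S=49.7367, (K−S)⁺=46.3533, hold=46.2297 ⇒ V=46.3533 exercise | (k=2,j=1): S=70.5600, (K−S)⁺=25.5300, hold=28.9676 ⇒ V=28.9676 continue | (k=2,j=2): S=100.1015, (K−S)⁺=0.0000, hold=13.5176 ⇒ V=13.5176 continue  boundary S*=49.7367
step 1: (k=1,j=0): S=59.2403, (K−S)⁺=36.8497, hold=38.0764 ⇒ V=38.0764 continue | (k=1,j=1): S=84.0426, (K−S)⁺=12.0474, hold=21.6598 ⇒ V=21.6598 continue  boundary S*=-
step 0: (k=0,j=0): S=70.5600, (K−S)⁺=25.5300, hold=30.2830 ⇒ V=30.2830 continue  boundary S*=-

price = 30.2830
boundary = - - 49.7367 41.7576 49.7367 59.2403 49.7367 59.2403
tree:
30.2830
38.0764 21.6598
46.3533 28.9676 13.5176
54.3324 37.3876 19.6197 6.6807
61.0314 46.3533 27.4887 10.8212 2.0207
66.6557 54.3324 36.8497 17.0568 3.8096 0.0000
71.3777 61.0314 46.3533 25.8516 7.1825 0.0000 0.0000
75.3422 66.6557 54.3324 36.8497 13.5414 0.0000 0.0000 0.0000
78.6707 71.3777 61.0314 46.3533 25.5300 0.0000 0.0000 0.0000 0.0000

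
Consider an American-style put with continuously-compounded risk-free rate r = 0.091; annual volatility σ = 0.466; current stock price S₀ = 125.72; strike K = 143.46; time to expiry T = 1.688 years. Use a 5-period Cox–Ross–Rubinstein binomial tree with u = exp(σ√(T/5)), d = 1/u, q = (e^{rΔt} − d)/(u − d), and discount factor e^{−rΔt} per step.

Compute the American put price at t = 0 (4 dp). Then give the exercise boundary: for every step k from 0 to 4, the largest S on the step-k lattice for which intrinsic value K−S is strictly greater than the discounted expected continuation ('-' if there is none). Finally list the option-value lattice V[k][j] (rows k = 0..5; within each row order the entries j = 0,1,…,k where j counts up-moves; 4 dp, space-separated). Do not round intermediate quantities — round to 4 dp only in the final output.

price = 32.1853
boundary = - - 73.1516 95.8990 73.1516
tree:
32.1853
48.6008 17.1256
70.3084 29.0708 5.7659
87.6601 47.5610 11.6501 0.0000
100.8959 70.3084 23.5391 0.0000 0.0000
110.9922 87.6601 47.5610 0.0000 0.0000 0.0000

params: Δt=0.33760 u=1.31096 d=0.76280 q=0.48963 e^(-rΔt)=0.96975
t_5 payoffs: 110.9922 87.6601 47.5610 0.0000 0.0000 0.0000
t_4: node(4,0) S=42.5641 payoff=100.8959 vs cont=96.5556 → 100.8959 [stop]  node(4,1) S=73.1516 payoff=70.3084 vs cont=65.9681 → 70.3084 [stop]  node(4,2) S=125.7200 payoff=17.7400 vs cont=23.5391 → 23.5391 [wait]  node(4,3) S=216.0653 payoff=0.0000 vs cont=0.0000 → 0.0000 [wait]  node(4,4) S=371.3347 payoff=0.0000 vs cont=0.0000 → 0.0000 [wait]  ⇒ S*(4)=73.1516
t_3: node(3,0) S=55.7999 payoff=87.6601 vs cont=83.3198 → 87.6601 [stop]  node(3,1) S=95.8990 payoff=47.5610 vs cont=45.9742 → 47.5610 [stop]  node(3,2) S=164.8142 payoff=0.0000 vs cont=11.6501 → 11.6501 [wait]  node(3,3) S=283.2535 payoff=0.0000 vs cont=0.0000 → 0.0000 [wait]  ⇒ S*(3)=95.8990
t_2: node(2,0) S=73.1516 payoff=70.3084 vs cont=65.9681 → 70.3084 [stop]  node(2,1) S=125.7200 payoff=17.7400 vs cont=29.0708 → 29.0708 [wait]  node(2,2) S=216.0653 payoff=0.0000 vs cont=5.7659 → 5.7659 [wait]  ⇒ S*(2)=73.1516
t_1: node(1,0) S=95.8990 payoff=47.5610 vs cont=48.6008 → 48.6008 [wait]  node(1,1) S=164.8142 payoff=0.0000 vs cont=17.1256 → 17.1256 [wait]  ⇒ S*(1)=-
t_0: node(0,0) S=125.7200 payoff=17.7400 vs cont=32.1853 → 32.1853 [wait]  ⇒ S*(0)=-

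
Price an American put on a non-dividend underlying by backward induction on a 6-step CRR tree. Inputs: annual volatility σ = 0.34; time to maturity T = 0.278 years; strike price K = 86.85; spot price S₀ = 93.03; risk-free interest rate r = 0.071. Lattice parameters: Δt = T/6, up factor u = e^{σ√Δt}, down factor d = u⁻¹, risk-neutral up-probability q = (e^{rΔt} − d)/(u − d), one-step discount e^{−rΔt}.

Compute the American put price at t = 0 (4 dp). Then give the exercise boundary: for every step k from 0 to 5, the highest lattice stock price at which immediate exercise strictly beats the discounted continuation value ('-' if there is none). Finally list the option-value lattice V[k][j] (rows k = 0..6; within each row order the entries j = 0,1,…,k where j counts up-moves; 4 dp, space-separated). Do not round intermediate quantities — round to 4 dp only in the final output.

Δt=0.04633  u=1.07593  d=0.92943  q=0.50420  discount=0.99672
step 6 (expiry): payoffs max(K−S,0) = 26.8822 17.4297 6.4872 0.0000 0.0000 0.0000 0.0000
step 5: (k=5,j=0): S=64.5212, (K−S)⁺=22.3288, hold=22.0436 ⇒ V=22.3288 exercise | (k=5,j=1): S=74.6914, (K−S)⁺=12.1586, hold=11.8733 ⇒ V=12.1586 exercise | (k=5,j=2): S=86.4647, (K−S)⁺=0.3853, hold=3.2058 ⇒ V=3.2058 continue | (k=5,j=3): S=100.0938, (K−S)⁺=0.0000, hold=0.0000 ⇒ V=0.0000 continue | (k=5,j=4): S=115.8712, (K−S)⁺=0.0000, hold=0.0000 ⇒ V=0.0000 continue | (k=5,j=5): S=134.1354, (K−S)⁺=0.0000, hold=0.0000 ⇒ V=0.0000 continue  boundary S*=74.6914
step 4: (k=4,j=0): S=69.4203, (K−S)⁺=17.4297, hold=17.1444 ⇒ V=17.4297 exercise | (k=4,j=1): S=80.3628, (K−S)⁺=6.4872, hold=7.6194 ⇒ V=7.6194 continue | (k=4,j=2): S=93.0300, (K−S)⁺=0.0000, hold=1.5842 ⇒ V=1.5842 continue | (k=4,j=3): S=107.6939, (K−S)⁺=0.0000, hold=0.0000 ⇒ V=0.0000 continue | (k=4,j=4): S=124.6693, (K−S)⁺=0.0000, hold=0.0000 ⇒ V=0.0000 continue  boundary S*=69.4203
step 3: (k=3,j=0): S=74.6914, (K−S)⁺=12.1586, hold=12.4423 ⇒ V=12.4423 continue | (k=3,j=1): S=86.4647, (K−S)⁺=0.3853, hold=4.5614 ⇒ V=4.5614 continue | (k=3,j=2): S=100.0938, (K−S)⁺=0.0000, hold=0.7829 ⇒ V=0.7829 continue | (k=3,j=3): S=115.8712, (K−S)⁺=0.0000, hold=0.0000 ⇒ V=0.0000 continue  boundary S*=-
step 2: (k=2,j=0): S=80.3628, (K−S)⁺=6.4872, hold=8.4409 ⇒ V=8.4409 continue | (k=2,j=1): S=93.0300, (K−S)⁺=0.0000, hold=2.6475 ⇒ V=2.6475 continue | (k=2,j=2): S=107.6939, (K−S)⁺=0.0000, hold=0.3869 ⇒ V=0.3869 continue  boundary S*=-
step 1: (k=1,j=0): S=86.4647, (K−S)⁺=0.3853, hold=5.5018 ⇒ V=5.5018 continue | (k=1,j=1): S=100.0938, (K−S)⁺=0.0000, hold=1.5027 ⇒ V=1.5027 continue  boundary S*=-
step 0: (k=0,j=0): S=93.0300, (K−S)⁺=0.0000, hold=3.4740 ⇒ V=3.4740 continue  boundary S*=-

price = 3.4740
boundary = - - - - 69.4203 74.6914
tree:
3.4740
5.5018 1.5027
8.4409 2.6475 0.3869
12.4423 4.5614 0.7829 0.0000
17.4297 7.6194 1.5842 0.0000 0.0000
22.3288 12.1586 3.2058 0.0000 0.0000 0.0000
26.8822 17.4297 6.4872 0.0000 0.0000 0.0000 0.0000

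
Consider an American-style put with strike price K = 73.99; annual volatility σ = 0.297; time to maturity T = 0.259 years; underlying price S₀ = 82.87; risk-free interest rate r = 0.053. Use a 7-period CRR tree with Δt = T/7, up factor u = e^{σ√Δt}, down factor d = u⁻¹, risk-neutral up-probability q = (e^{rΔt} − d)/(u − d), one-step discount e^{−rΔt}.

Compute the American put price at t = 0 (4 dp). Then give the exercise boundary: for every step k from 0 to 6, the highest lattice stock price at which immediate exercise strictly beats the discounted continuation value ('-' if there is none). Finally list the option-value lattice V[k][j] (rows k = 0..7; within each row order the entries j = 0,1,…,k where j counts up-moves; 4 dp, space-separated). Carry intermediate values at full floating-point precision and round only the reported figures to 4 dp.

params: Δt=0.03700 u=1.05879 d=0.94447 q=0.50289 e^(-rΔt)=0.99804
t_7 payoffs: 18.4352 11.7108 4.1724 0.0000 0.0000 0.0000 0.0000 0.0000
t_6: node(6,0) S=58.8210 payoff=15.1690 vs cont=15.0241 → 15.1690 [stop]  node(6,1) S=65.9408 payoff=8.0492 vs cont=7.9043 → 8.0492 [stop]  node(6,2) S=73.9223 payoff=0.0677 vs cont=2.0701 → 2.0701 [wait]  node(6,3) S=82.8700 payoff=0.0000 vs cont=0.0000 → 0.0000 [wait]  node(6,4) S=92.9007 payoff=0.0000 vs cont=0.0000 → 0.0000 [wait]  node(6,5) S=104.1456 payoff=0.0000 vs cont=0.0000 → 0.0000 [wait]  node(6,6) S=116.7515 payoff=0.0000 vs cont=0.0000 → 0.0000 [wait]  ⇒ S*(6)=65.9408
t_5: node(5,0) S=62.2792 payoff=11.7108 vs cont=11.5658 → 11.7108 [stop]  node(5,1) S=69.8176 payoff=4.1724 vs cont=5.0325 → 5.0325 [wait]  node(5,2) S=78.2684 payoff=0.0000 vs cont=1.0270 → 1.0270 [wait]  node(5,3) S=87.7421 payoff=0.0000 vs cont=0.0000 → 0.0000 [wait]  node(5,4) S=98.3626 payoff=0.0000 vs cont=0.0000 → 0.0000 [wait]  node(5,5) S=110.2685 payoff=0.0000 vs cont=0.0000 → 0.0000 [wait]  ⇒ S*(5)=62.2792
t_4: node(4,0) S=65.9408 payoff=8.0492 vs cont=8.3360 → 8.3360 [wait]  node(4,1) S=73.9223 payoff=0.0677 vs cont=3.0123 → 3.0123 [wait]  node(4,2) S=82.8700 payoff=0.0000 vs cont=0.5095 → 0.5095 [wait]  node(4,3) S=92.9007 payoff=0.0000 vs cont=0.0000 → 0.0000 [wait]  node(4,4) S=104.1456 payoff=0.0000 vs cont=0.0000 → 0.0000 [wait]  ⇒ S*(4)=-
t_3: node(3,0) S=69.8176 payoff=4.1724 vs cont=5.6476 → 5.6476 [wait]  node(3,1) S=78.2684 payoff=0.0000 vs cont=1.7502 → 1.7502 [wait]  node(3,2) S=87.7421 payoff=0.0000 vs cont=0.2528 → 0.2528 [wait]  node(3,3) S=98.3626 payoff=0.0000 vs cont=0.0000 → 0.0000 [wait]  ⇒ S*(3)=-
t_2: node(2,0) S=73.9223 payoff=0.0677 vs cont=3.6804 → 3.6804 [wait]  node(2,1) S=82.8700 payoff=0.0000 vs cont=0.9952 → 0.9952 [wait]  node(2,2) S=92.9007 payoff=0.0000 vs cont=0.1254 → 0.1254 [wait]  ⇒ S*(2)=-
t_1: node(1,0) S=78.2684 payoff=0.0000 vs cont=2.3255 → 2.3255 [wait]  node(1,1) S=87.7421 payoff=0.0000 vs cont=0.5567 → 0.5567 [wait]  ⇒ S*(1)=-
t_0: node(0,0) S=82.8700 payoff=0.0000 vs cont=1.4332 → 1.4332 [wait]  ⇒ S*(0)=-

price = 1.4332
boundary = - - - - - 62.2792 65.9408
tree:
1.4332
2.3255 0.5567
3.6804 0.9952 0.1254
5.6476 1.7502 0.2528 0.0000
8.3360 3.0123 0.5095 0.0000 0.0000
11.7108 5.0325 1.0270 0.0000 0.0000 0.0000
15.1690 8.0492 2.0701 0.0000 0.0000 0.0000 0.0000
18.4352 11.7108 4.1724 0.0000 0.0000 0.0000 0.0000 0.0000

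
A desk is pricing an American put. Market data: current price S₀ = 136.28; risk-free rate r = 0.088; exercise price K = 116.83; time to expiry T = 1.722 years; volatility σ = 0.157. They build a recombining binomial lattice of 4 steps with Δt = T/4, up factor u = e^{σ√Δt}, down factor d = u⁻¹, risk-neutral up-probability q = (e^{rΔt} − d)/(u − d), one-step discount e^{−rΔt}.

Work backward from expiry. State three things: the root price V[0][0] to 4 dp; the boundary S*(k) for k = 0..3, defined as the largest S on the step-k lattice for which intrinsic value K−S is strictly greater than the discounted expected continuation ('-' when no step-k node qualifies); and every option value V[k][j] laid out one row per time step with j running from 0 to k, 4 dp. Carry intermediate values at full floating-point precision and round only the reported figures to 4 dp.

price = 0.9739
boundary = - - - 100.0507
tree:
0.9739
2.5859 0.2053
6.7009 0.6298 0.0000
16.7793 1.9314 0.0000 0.0000
26.5726 5.9234 0.0000 0.0000 0.0000

Δt=0.43050, u=1.10850, d=0.90212, q=0.66135, disc=e^(-rΔt)=0.96282
k=4 terminal: V=max(K-S,0) → 26.5726 5.9234 0.0000 0.0000 0.0000
k=3: j=0 S=100.0507 intr=16.7793 cont=12.4361 V=16.7793[EX]; j=1 S=122.9404 intr=0.0000 cont=1.9314 V=1.9314[hold]; j=2 S=151.0670 intr=0.0000 cont=0.0000 V=0.0000[hold]; j=3 S=185.6283 intr=0.0000 cont=0.0000 V=0.0000[hold]  S*(3)=100.0507
k=2: j=0 S=110.9066 intr=5.9234 cont=6.7009 V=6.7009[hold]; j=1 S=136.2800 intr=0.0000 cont=0.6298 V=0.6298[hold]; j=2 S=167.4584 intr=0.0000 cont=0.0000 V=0.0000[hold]  S*(2)=-
k=1: j=0 S=122.9404 intr=0.0000 cont=2.5859 V=2.5859[hold]; j=1 S=151.0670 intr=0.0000 cont=0.2053 V=0.2053[hold]  S*(1)=-
k=0: j=0 S=136.2800 intr=0.0000 cont=0.9739 V=0.9739[hold]  S*(0)=-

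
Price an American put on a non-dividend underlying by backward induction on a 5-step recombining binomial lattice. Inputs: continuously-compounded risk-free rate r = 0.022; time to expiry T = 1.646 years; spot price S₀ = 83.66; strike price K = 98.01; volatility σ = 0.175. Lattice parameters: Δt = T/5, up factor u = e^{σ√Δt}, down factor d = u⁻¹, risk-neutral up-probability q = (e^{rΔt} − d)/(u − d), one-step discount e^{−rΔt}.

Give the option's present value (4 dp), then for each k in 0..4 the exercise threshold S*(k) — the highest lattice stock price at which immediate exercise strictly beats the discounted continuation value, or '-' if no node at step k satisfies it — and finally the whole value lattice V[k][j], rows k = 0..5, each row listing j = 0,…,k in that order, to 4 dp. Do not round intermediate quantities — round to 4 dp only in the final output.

price = 15.7662
boundary = - 75.6678 68.4392 75.6678 83.6600
tree:
15.7662
22.3422 9.6989
29.5708 15.0684 4.6996
36.1089 22.3422 8.3237 1.2992
42.0225 29.5708 14.3500 2.6764 0.0000
47.3710 36.1089 22.3422 5.5137 0.0000 0.0000

params: Δt=0.32920 u=1.10562 d=0.90447 q=0.51105 e^(-rΔt)=0.99278
t_5 payoffs: 47.3710 36.1089 22.3422 5.5137 0.0000 0.0000
t_4: node(4,0) S=55.9875 payoff=42.0225 vs cont=41.3152 → 42.0225 [stop]  node(4,1) S=68.4392 payoff=29.5708 vs cont=28.8636 → 29.5708 [stop]  node(4,2) S=83.6600 payoff=14.3500 vs cont=13.6427 → 14.3500 [stop]  node(4,3) S=102.2660 payoff=0.0000 vs cont=2.6764 → 2.6764 [wait]  node(4,4) S=125.0099 payoff=0.0000 vs cont=0.0000 → 0.0000 [wait]  ⇒ S*(4)=83.6600
t_3: node(3,0) S=61.9011 payoff=36.1089 vs cont=35.4017 → 36.1089 [stop]  node(3,1) S=75.6678 payoff=22.3422 vs cont=21.6349 → 22.3422 [stop]  node(3,2) S=92.4963 payoff=5.5137 vs cont=8.3237 → 8.3237 [wait]  node(3,3) S=113.0675 payoff=0.0000 vs cont=1.2992 → 1.2992 [wait]  ⇒ S*(3)=75.6678
t_2: node(2,0) S=68.4392 payoff=29.5708 vs cont=28.8636 → 29.5708 [stop]  node(2,1) S=83.6600 payoff=14.3500 vs cont=15.0684 → 15.0684 [wait]  node(2,2) S=102.2660 payoff=0.0000 vs cont=4.6996 → 4.6996 [wait]  ⇒ S*(2)=68.4392
t_1: node(1,0) S=75.6678 payoff=22.3422 vs cont=21.9994 → 22.3422 [stop]  node(1,1) S=92.4963 payoff=5.5137 vs cont=9.6989 → 9.6989 [wait]  ⇒ S*(1)=75.6678
t_0: node(0,0) S=83.6600 payoff=14.3500 vs cont=15.7662 → 15.7662 [wait]  ⇒ S*(0)=-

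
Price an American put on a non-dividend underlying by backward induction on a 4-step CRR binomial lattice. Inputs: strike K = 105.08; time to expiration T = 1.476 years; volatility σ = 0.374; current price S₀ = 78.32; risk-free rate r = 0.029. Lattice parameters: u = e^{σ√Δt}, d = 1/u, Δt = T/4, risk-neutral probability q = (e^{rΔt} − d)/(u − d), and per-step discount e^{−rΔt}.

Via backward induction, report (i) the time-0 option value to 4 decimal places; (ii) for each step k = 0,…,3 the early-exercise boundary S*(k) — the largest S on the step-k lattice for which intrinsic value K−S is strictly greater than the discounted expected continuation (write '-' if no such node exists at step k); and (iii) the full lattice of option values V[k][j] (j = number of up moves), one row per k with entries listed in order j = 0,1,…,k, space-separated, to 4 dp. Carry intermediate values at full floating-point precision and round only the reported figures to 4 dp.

params: Δt=0.36900 u=1.25507 d=0.79677 q=0.46692 e^(-rΔt)=0.98936
t_4 payoffs: 73.5149 55.3590 26.7600 0.0000 0.0000
t_3: node(3,0) S=39.6163 payoff=65.4637 vs cont=64.3453 → 65.4637 [stop]  node(3,1) S=62.4031 payoff=42.6769 vs cont=41.5584 → 42.6769 [stop]  node(3,2) S=98.2967 payoff=6.7833 vs cont=14.1134 → 14.1134 [wait]  node(3,3) S=154.8359 payoff=0.0000 vs cont=0.0000 → 0.0000 [wait]  ⇒ S*(3)=62.4031
t_2: node(2,0) S=49.7210 payoff=55.3590 vs cont=54.2405 → 55.3590 [stop]  node(2,1) S=78.3200 payoff=26.7600 vs cont=29.0277 → 29.0277 [wait]  node(2,2) S=123.3688 payoff=0.0000 vs cont=7.4435 → 7.4435 [wait]  ⇒ S*(2)=49.7210
t_1: node(1,0) S=62.4031 payoff=42.6769 vs cont=42.6060 → 42.6769 [stop]  node(1,1) S=98.2967 payoff=6.7833 vs cont=18.7478 → 18.7478 [wait]  ⇒ S*(1)=62.4031
t_0: node(0,0) S=78.3200 payoff=26.7600 vs cont=31.1686 → 31.1686 [wait]  ⇒ S*(0)=-

price = 31.1686
boundary = - 62.4031 49.7210 62.4031
tree:
31.1686
42.6769 18.7478
55.3590 29.0277 7.4435
65.4637 42.6769 14.1134 0.0000
73.5149 55.3590 26.7600 0.0000 0.0000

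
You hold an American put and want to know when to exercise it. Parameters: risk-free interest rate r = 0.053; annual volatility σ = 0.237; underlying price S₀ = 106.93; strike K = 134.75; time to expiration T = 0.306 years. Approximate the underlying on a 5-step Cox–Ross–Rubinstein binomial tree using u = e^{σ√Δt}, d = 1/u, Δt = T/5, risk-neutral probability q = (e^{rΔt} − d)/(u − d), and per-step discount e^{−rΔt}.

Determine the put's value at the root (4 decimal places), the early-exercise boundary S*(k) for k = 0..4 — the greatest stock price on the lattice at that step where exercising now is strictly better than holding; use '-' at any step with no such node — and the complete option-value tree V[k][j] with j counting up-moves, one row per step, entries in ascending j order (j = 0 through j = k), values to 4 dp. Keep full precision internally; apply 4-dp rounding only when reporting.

Δt=0.06120, u=1.06038, d=0.94306, q=0.51304, disc=e^(-rΔt)=0.99676
k=5 terminal: V=max(K-S,0) → 54.9900 45.0669 33.9091 21.3632 7.2564 0.0000
k=4: j=0 S=84.5761 intr=50.1739 cont=49.7375 V=50.1739[EX]; j=1 S=95.0985 intr=39.6515 cont=39.2151 V=39.6515[EX]; j=2 S=106.9300 intr=27.8200 cont=27.3836 V=27.8200[EX]; j=3 S=120.2335 intr=14.5165 cont=14.0802 V=14.5165[EX]; j=4 S=135.1921 intr=0.0000 cont=3.5222 V=3.5222[hold]  S*(4)=120.2335
k=3: j=0 S=89.6831 intr=45.0669 cont=44.6305 V=45.0669[EX]; j=1 S=100.8409 intr=33.9091 cont=33.4728 V=33.9091[EX]; j=2 S=113.3868 intr=21.3632 cont=20.9268 V=21.3632[EX]; j=3 S=127.4936 intr=7.2564 cont=8.8473 V=8.8473[hold]  S*(3)=113.3868
k=2: j=0 S=95.0985 intr=39.6515 cont=39.2151 V=39.6515[EX]; j=1 S=106.9300 intr=27.8200 cont=27.3836 V=27.8200[EX]; j=2 S=120.2335 intr=14.5165 cont=14.8937 V=14.8937[hold]  S*(2)=106.9300
k=1: j=0 S=100.8409 intr=33.9091 cont=33.4728 V=33.9091[EX]; j=1 S=113.3868 intr=21.3632 cont=21.1197 V=21.3632[EX]  S*(1)=113.3868
k=0: j=0 S=106.9300 intr=27.8200 cont=27.3836 V=27.8200[EX]  S*(0)=106.9300

price = 27.8200
boundary = 106.9300 113.3868 106.9300 113.3868 120.2335
tree:
27.8200
33.9091 21.3632
39.6515 27.8200 14.8937
45.0669 33.9091 21.3632 8.8473
50.1739 39.6515 27.8200 14.5165 3.5222
54.9900 45.0669 33.9091 21.3632 7.2564 0.0000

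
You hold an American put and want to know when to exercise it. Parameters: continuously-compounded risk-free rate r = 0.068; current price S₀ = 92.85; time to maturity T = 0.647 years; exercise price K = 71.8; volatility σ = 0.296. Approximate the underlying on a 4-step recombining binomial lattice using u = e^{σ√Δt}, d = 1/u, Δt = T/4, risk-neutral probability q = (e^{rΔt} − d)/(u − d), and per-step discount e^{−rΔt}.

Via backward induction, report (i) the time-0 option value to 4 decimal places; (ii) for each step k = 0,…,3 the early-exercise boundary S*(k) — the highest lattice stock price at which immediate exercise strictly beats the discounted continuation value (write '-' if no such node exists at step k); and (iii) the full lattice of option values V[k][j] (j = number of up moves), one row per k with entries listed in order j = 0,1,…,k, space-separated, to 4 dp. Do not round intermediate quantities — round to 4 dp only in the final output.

params: Δt=0.16175 u=1.12642 d=0.88777 q=0.51662 e^(-rΔt)=0.98906
t_4 payoffs: 14.1262 0.0000 0.0000 0.0000 0.0000
t_3: node(3,0) S=64.9650 payoff=6.8350 vs cont=6.7537 → 6.8350 [stop]  node(3,1) S=82.4292 payoff=0.0000 vs cont=0.0000 → 0.0000 [wait]  node(3,2) S=104.5882 payoff=0.0000 vs cont=0.0000 → 0.0000 [wait]  node(3,3) S=132.7042 payoff=0.0000 vs cont=0.0000 → 0.0000 [wait]  ⇒ S*(3)=64.9650
t_2: node(2,0) S=73.1779 payoff=0.0000 vs cont=3.2678 → 3.2678 [wait]  node(2,1) S=92.8500 payoff=0.0000 vs cont=0.0000 → 0.0000 [wait]  node(2,2) S=117.8104 payoff=0.0000 vs cont=0.0000 → 0.0000 [wait]  ⇒ S*(2)=-
t_1: node(1,0) S=82.4292 payoff=0.0000 vs cont=1.5623 → 1.5623 [wait]  node(1,1) S=104.5882 payoff=0.0000 vs cont=0.0000 → 0.0000 [wait]  ⇒ S*(1)=-
t_0: node(0,0) S=92.8500 payoff=0.0000 vs cont=0.7469 → 0.7469 [wait]  ⇒ S*(0)=-

price = 0.7469
boundary = - - - 64.9650
tree:
0.7469
1.5623 0.0000
3.2678 0.0000 0.0000
6.8350 0.0000 0.0000 0.0000
14.1262 0.0000 0.0000 0.0000 0.0000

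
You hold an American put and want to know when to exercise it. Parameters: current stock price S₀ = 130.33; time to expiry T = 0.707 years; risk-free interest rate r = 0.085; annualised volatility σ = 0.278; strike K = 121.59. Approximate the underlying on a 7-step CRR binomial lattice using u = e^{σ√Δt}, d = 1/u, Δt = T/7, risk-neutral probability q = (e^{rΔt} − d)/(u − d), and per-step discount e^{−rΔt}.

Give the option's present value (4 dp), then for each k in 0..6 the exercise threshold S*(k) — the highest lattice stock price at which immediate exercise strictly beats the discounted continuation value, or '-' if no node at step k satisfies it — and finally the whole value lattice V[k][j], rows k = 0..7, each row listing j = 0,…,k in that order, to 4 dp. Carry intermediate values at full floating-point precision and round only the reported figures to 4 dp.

price = 5.6461
boundary = - - - 99.9850 91.5303 99.9850 109.2206
tree:
5.6461
9.1351 2.6027
14.3237 4.6213 0.8310
21.6050 8.0140 1.6477 0.1106
30.0597 13.4620 3.2487 0.2357 0.0000
37.7994 21.6050 6.3637 0.5023 0.0000 0.0000
44.8847 30.0597 12.3694 1.0703 0.0000 0.0000 0.0000
51.3708 37.7994 21.6050 2.2806 0.0000 0.0000 0.0000 0.0000

params: Δt=0.10100 u=1.09237 d=0.91544 q=0.52666 e^(-rΔt)=0.99145
t_7 payoffs: 51.3708 37.7994 21.6050 2.2806 0.0000 0.0000 0.0000 0.0000
t_6: node(6,0) S=76.7053 payoff=44.8847 vs cont=43.8453 → 44.8847 [stop]  node(6,1) S=91.5303 payoff=30.0597 vs cont=29.0203 → 30.0597 [stop]  node(6,2) S=109.2206 payoff=12.3694 vs cont=11.3300 → 12.3694 [stop]  node(6,3) S=130.3300 payoff=0.0000 vs cont=1.0703 → 1.0703 [wait]  node(6,4) S=155.5192 payoff=0.0000 vs cont=0.0000 → 0.0000 [wait]  node(6,5) S=185.5768 payoff=0.0000 vs cont=0.0000 → 0.0000 [wait]  node(6,6) S=221.4437 payoff=0.0000 vs cont=0.0000 → 0.0000 [wait]  ⇒ S*(6)=109.2206
t_5: node(5,0) S=83.7906 payoff=37.7994 vs cont=36.7600 → 37.7994 [stop]  node(5,1) S=99.9850 payoff=21.6050 vs cont=20.5656 → 21.6050 [stop]  node(5,2) S=119.3094 payoff=2.2806 vs cont=6.3637 → 6.3637 [wait]  node(5,3) S=142.3686 payoff=0.0000 vs cont=0.5023 → 0.5023 [wait]  node(5,4) S=169.8845 payoff=0.0000 vs cont=0.0000 → 0.0000 [wait]  node(5,5) S=202.7186 payoff=0.0000 vs cont=0.0000 → 0.0000 [wait]  ⇒ S*(5)=99.9850
t_4: node(4,0) S=91.5303 payoff=30.0597 vs cont=29.0203 → 30.0597 [stop]  node(4,1) S=109.2206 payoff=12.3694 vs cont=13.4620 → 13.4620 [wait]  node(4,2) S=130.3300 payoff=0.0000 vs cont=3.2487 → 3.2487 [wait]  node(4,3) S=155.5192 payoff=0.0000 vs cont=0.2357 → 0.2357 [wait]  node(4,4) S=185.5768 payoff=0.0000 vs cont=0.0000 → 0.0000 [wait]  ⇒ S*(4)=91.5303
t_3: node(3,0) S=99.9850 payoff=21.6050 vs cont=21.1361 → 21.6050 [stop]  node(3,1) S=119.3094 payoff=2.2806 vs cont=8.0140 → 8.0140 [wait]  node(3,2) S=142.3686 payoff=0.0000 vs cont=1.6477 → 1.6477 [wait]  node(3,3) S=169.8845 payoff=0.0000 vs cont=0.1106 → 0.1106 [wait]  ⇒ S*(3)=99.9850
t_2: node(2,0) S=109.2206 payoff=12.3694 vs cont=14.3237 → 14.3237 [wait]  node(2,1) S=130.3300 payoff=0.0000 vs cont=4.6213 → 4.6213 [wait]  node(2,2) S=155.5192 payoff=0.0000 vs cont=0.8310 → 0.8310 [wait]  ⇒ S*(2)=-
t_1: node(1,0) S=119.3094 payoff=2.2806 vs cont=9.1351 → 9.1351 [wait]  node(1,1) S=142.3686 payoff=0.0000 vs cont=2.6027 → 2.6027 [wait]  ⇒ S*(1)=-
t_0: node(0,0) S=130.3300 payoff=0.0000 vs cont=5.6461 → 5.6461 [wait]  ⇒ S*(0)=-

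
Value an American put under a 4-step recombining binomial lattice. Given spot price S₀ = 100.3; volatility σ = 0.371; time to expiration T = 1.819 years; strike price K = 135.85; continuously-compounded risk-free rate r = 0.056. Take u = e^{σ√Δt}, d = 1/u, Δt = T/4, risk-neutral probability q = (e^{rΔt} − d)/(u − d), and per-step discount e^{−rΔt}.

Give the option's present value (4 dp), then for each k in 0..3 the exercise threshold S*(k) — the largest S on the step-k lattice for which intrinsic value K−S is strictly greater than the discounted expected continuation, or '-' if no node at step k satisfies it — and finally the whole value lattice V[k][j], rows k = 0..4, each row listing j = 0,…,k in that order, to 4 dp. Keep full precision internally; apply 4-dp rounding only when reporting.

Δt=0.45475  u=1.28426  d=0.77866  q=0.48879  discount=0.97486
step 4 (expiry): payoffs max(K−S,0) = 98.9789 75.0374 35.5500 0.0000 0.0000
step 3: (k=3,j=0): S=47.3522, (K−S)⁺=88.4978, hold=85.0820 ⇒ V=88.4978 exercise | (k=3,j=1): S=78.0993, (K−S)⁺=57.7507, hold=54.3348 ⇒ V=57.7507 exercise | (k=3,j=2): S=128.8115, (K−S)⁺=7.0385, hold=17.7165 ⇒ V=17.7165 continue | (k=3,j=3): S=212.4526, (K−S)⁺=0.0000, hold=0.0000 ⇒ V=0.0000 continue  boundary S*=78.0993
step 2: (k=2,j=0): S=60.8126, (K−S)⁺=75.0374, hold=71.6215 ⇒ V=75.0374 exercise | (k=2,j=1): S=100.3000, (K−S)⁺=35.5500, hold=37.2222 ⇒ V=37.2222 continue | (k=2,j=2): S=165.4277, (K−S)⁺=0.0000, hold=8.8291 ⇒ V=8.8291 continue  boundary S*=60.8126
step 1: (k=1,j=0): S=78.0993, (K−S)⁺=57.7507, hold=55.1316 ⇒ V=57.7507 exercise | (k=1,j=1): S=128.8115, (K−S)⁺=7.0385, hold=22.7569 ⇒ V=22.7569 continue  boundary S*=78.0993
step 0: (k=0,j=0): S=100.3000, (K−S)⁺=35.5500, hold=39.6240 ⇒ V=39.6240 continue  boundary S*=-

price = 39.6240
boundary = - 78.0993 60.8126 78.0993
tree:
39.6240
57.7507 22.7569
75.0374 37.2222 8.8291
88.4978 57.7507 17.7165 0.0000
98.9789 75.0374 35.5500 0.0000 0.0000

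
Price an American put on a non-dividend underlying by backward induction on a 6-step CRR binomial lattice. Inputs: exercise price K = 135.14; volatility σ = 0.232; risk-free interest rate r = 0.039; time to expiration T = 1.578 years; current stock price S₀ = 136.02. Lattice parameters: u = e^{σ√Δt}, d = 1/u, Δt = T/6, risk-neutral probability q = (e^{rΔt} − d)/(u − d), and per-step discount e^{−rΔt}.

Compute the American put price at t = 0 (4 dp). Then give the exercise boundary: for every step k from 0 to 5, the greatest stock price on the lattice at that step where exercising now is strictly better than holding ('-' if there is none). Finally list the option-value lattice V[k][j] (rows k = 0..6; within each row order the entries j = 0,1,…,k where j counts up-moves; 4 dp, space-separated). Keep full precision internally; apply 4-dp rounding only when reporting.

price = 11.7172
boundary = - - 107.2161 95.1894 107.2161 120.7623
tree:
11.7172
18.4592 5.5653
27.9239 9.8633 1.6052
39.9506 16.9648 3.3336 0.0000
50.6282 27.9239 6.9232 0.0000 0.0000
60.1081 39.9506 14.3777 0.0000 0.0000 0.0000
68.5246 50.6282 27.9239 0.0000 0.0000 0.0000 0.0000

Δt=0.26300  u=1.12634  d=0.88783  q=0.51352  discount=0.98980
step 6 (expiry): payoffs max(K−S,0) = 68.5246 50.6282 27.9239 0.0000 0.0000 0.0000 0.0000
step 5: (k=5,j=0): S=75.0319, (K−S)⁺=60.1081, hold=58.7291 ⇒ V=60.1081 exercise | (k=5,j=1): S=95.1894, (K−S)⁺=39.9506, hold=38.5716 ⇒ V=39.9506 exercise | (k=5,j=2): S=120.7623, (K−S)⁺=14.3777, hold=13.4459 ⇒ V=14.3777 exercise | (k=5,j=3): S=153.2054, (K−S)⁺=0.0000, hold=0.0000 ⇒ V=0.0000 continue | (k=5,j=4): S=194.3645, (K−S)⁺=0.0000, hold=0.0000 ⇒ V=0.0000 continue | (k=5,j=5): S=246.5811, (K−S)⁺=0.0000, hold=0.0000 ⇒ V=0.0000 continue  boundary S*=120.7623
step 4: (k=4,j=0): S=84.5118, (K−S)⁺=50.6282, hold=49.2492 ⇒ V=50.6282 exercise | (k=4,j=1): S=107.2161, (K−S)⁺=27.9239, hold=26.5449 ⇒ V=27.9239 exercise | (k=4,j=2): S=136.0200, (K−S)⁺=0.0000, hold=6.9232 ⇒ V=6.9232 continue | (k=4,j=3): S=172.5622, (K−S)⁺=0.0000, hold=0.0000 ⇒ V=0.0000 continue | (k=4,j=4): S=218.9215, (K−S)⁺=0.0000, hold=0.0000 ⇒ V=0.0000 continue  boundary S*=107.2161
step 3: (k=3,j=0): S=95.1894, (K−S)⁺=39.9506, hold=38.5716 ⇒ V=39.9506 exercise | (k=3,j=1): S=120.7623, (K−S)⁺=14.3777, hold=16.9648 ⇒ V=16.9648 continue | (k=3,j=2): S=153.2054, (K−S)⁺=0.0000, hold=3.3336 ⇒ V=3.3336 continue | (k=3,j=3): S=194.3645, (K−S)⁺=0.0000, hold=0.0000 ⇒ V=0.0000 continue  boundary S*=95.1894
step 2: (k=2,j=0): S=107.2161, (K−S)⁺=27.9239, hold=27.8598 ⇒ V=27.9239 exercise | (k=2,j=1): S=136.0200, (K−S)⁺=0.0000, hold=9.8633 ⇒ V=9.8633 continue | (k=2,j=2): S=172.5622, (K−S)⁺=0.0000, hold=1.6052 ⇒ V=1.6052 continue  boundary S*=107.2161
step 1: (k=1,j=0): S=120.7623, (K−S)⁺=14.3777, hold=18.4592 ⇒ V=18.4592 continue | (k=1,j=1): S=153.2054, (K−S)⁺=0.0000, hold=5.5653 ⇒ V=5.5653 continue  boundary S*=-
step 0: (k=0,j=0): S=136.0200, (K−S)⁺=0.0000, hold=11.7172 ⇒ V=11.7172 continue  boundary S*=-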